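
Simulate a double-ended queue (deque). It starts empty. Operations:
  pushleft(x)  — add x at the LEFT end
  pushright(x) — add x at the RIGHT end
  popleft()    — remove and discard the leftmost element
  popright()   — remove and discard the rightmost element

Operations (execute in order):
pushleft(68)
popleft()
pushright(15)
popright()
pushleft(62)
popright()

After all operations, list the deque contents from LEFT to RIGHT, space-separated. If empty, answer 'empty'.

Answer: empty

Derivation:
pushleft(68): [68]
popleft(): []
pushright(15): [15]
popright(): []
pushleft(62): [62]
popright(): []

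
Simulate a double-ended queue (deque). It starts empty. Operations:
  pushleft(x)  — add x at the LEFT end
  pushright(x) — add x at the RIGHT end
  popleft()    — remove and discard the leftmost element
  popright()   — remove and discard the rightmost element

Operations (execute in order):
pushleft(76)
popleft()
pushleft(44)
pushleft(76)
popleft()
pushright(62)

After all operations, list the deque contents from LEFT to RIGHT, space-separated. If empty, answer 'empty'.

Answer: 44 62

Derivation:
pushleft(76): [76]
popleft(): []
pushleft(44): [44]
pushleft(76): [76, 44]
popleft(): [44]
pushright(62): [44, 62]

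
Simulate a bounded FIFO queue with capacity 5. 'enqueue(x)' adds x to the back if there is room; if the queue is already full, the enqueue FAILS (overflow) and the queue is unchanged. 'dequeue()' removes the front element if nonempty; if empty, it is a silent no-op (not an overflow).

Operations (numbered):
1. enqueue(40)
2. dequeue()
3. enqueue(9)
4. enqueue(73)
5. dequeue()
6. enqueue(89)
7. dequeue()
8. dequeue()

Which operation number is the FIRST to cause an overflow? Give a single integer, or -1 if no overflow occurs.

1. enqueue(40): size=1
2. dequeue(): size=0
3. enqueue(9): size=1
4. enqueue(73): size=2
5. dequeue(): size=1
6. enqueue(89): size=2
7. dequeue(): size=1
8. dequeue(): size=0

Answer: -1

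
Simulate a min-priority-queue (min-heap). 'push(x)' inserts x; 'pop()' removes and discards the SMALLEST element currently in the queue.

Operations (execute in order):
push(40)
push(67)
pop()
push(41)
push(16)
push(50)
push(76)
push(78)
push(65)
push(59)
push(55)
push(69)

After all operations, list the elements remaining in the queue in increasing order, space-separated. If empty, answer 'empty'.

push(40): heap contents = [40]
push(67): heap contents = [40, 67]
pop() → 40: heap contents = [67]
push(41): heap contents = [41, 67]
push(16): heap contents = [16, 41, 67]
push(50): heap contents = [16, 41, 50, 67]
push(76): heap contents = [16, 41, 50, 67, 76]
push(78): heap contents = [16, 41, 50, 67, 76, 78]
push(65): heap contents = [16, 41, 50, 65, 67, 76, 78]
push(59): heap contents = [16, 41, 50, 59, 65, 67, 76, 78]
push(55): heap contents = [16, 41, 50, 55, 59, 65, 67, 76, 78]
push(69): heap contents = [16, 41, 50, 55, 59, 65, 67, 69, 76, 78]

Answer: 16 41 50 55 59 65 67 69 76 78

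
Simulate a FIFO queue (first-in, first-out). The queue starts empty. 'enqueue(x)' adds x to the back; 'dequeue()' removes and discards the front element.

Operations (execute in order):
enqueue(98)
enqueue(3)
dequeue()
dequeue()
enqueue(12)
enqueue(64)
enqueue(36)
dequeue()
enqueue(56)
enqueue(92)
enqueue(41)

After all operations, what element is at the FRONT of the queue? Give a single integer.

enqueue(98): queue = [98]
enqueue(3): queue = [98, 3]
dequeue(): queue = [3]
dequeue(): queue = []
enqueue(12): queue = [12]
enqueue(64): queue = [12, 64]
enqueue(36): queue = [12, 64, 36]
dequeue(): queue = [64, 36]
enqueue(56): queue = [64, 36, 56]
enqueue(92): queue = [64, 36, 56, 92]
enqueue(41): queue = [64, 36, 56, 92, 41]

Answer: 64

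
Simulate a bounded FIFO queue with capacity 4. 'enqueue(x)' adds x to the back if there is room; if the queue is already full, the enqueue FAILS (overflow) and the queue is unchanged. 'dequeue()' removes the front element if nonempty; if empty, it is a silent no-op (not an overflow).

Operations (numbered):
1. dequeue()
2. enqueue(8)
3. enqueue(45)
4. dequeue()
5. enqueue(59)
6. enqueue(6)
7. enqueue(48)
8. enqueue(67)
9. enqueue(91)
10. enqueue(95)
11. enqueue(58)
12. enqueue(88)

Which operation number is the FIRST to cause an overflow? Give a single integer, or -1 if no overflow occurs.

Answer: 8

Derivation:
1. dequeue(): empty, no-op, size=0
2. enqueue(8): size=1
3. enqueue(45): size=2
4. dequeue(): size=1
5. enqueue(59): size=2
6. enqueue(6): size=3
7. enqueue(48): size=4
8. enqueue(67): size=4=cap → OVERFLOW (fail)
9. enqueue(91): size=4=cap → OVERFLOW (fail)
10. enqueue(95): size=4=cap → OVERFLOW (fail)
11. enqueue(58): size=4=cap → OVERFLOW (fail)
12. enqueue(88): size=4=cap → OVERFLOW (fail)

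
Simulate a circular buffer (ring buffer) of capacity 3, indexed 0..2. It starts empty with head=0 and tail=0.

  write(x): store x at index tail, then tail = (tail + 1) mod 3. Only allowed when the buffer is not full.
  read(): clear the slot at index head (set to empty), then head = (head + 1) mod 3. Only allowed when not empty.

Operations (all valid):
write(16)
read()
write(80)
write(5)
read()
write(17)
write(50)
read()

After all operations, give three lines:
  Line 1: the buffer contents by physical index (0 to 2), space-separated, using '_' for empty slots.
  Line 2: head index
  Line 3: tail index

Answer: 17 50 _
0
2

Derivation:
write(16): buf=[16 _ _], head=0, tail=1, size=1
read(): buf=[_ _ _], head=1, tail=1, size=0
write(80): buf=[_ 80 _], head=1, tail=2, size=1
write(5): buf=[_ 80 5], head=1, tail=0, size=2
read(): buf=[_ _ 5], head=2, tail=0, size=1
write(17): buf=[17 _ 5], head=2, tail=1, size=2
write(50): buf=[17 50 5], head=2, tail=2, size=3
read(): buf=[17 50 _], head=0, tail=2, size=2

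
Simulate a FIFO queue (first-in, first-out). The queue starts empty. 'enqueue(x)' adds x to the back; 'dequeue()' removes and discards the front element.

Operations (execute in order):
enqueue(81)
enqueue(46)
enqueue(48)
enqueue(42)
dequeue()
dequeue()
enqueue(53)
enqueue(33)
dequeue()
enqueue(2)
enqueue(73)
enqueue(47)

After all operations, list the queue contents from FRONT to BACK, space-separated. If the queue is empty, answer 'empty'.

enqueue(81): [81]
enqueue(46): [81, 46]
enqueue(48): [81, 46, 48]
enqueue(42): [81, 46, 48, 42]
dequeue(): [46, 48, 42]
dequeue(): [48, 42]
enqueue(53): [48, 42, 53]
enqueue(33): [48, 42, 53, 33]
dequeue(): [42, 53, 33]
enqueue(2): [42, 53, 33, 2]
enqueue(73): [42, 53, 33, 2, 73]
enqueue(47): [42, 53, 33, 2, 73, 47]

Answer: 42 53 33 2 73 47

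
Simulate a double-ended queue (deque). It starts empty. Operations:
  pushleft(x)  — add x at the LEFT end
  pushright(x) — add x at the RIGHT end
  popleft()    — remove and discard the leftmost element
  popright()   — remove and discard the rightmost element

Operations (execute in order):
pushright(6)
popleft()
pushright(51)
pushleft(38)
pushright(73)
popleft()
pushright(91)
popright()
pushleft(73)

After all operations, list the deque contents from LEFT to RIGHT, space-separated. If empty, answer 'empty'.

pushright(6): [6]
popleft(): []
pushright(51): [51]
pushleft(38): [38, 51]
pushright(73): [38, 51, 73]
popleft(): [51, 73]
pushright(91): [51, 73, 91]
popright(): [51, 73]
pushleft(73): [73, 51, 73]

Answer: 73 51 73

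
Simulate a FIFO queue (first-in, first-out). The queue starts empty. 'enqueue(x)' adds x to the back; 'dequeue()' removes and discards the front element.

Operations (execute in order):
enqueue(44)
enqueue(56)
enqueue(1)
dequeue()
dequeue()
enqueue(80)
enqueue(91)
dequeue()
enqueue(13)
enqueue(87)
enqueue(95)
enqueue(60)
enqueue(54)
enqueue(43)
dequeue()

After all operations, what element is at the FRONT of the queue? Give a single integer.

Answer: 91

Derivation:
enqueue(44): queue = [44]
enqueue(56): queue = [44, 56]
enqueue(1): queue = [44, 56, 1]
dequeue(): queue = [56, 1]
dequeue(): queue = [1]
enqueue(80): queue = [1, 80]
enqueue(91): queue = [1, 80, 91]
dequeue(): queue = [80, 91]
enqueue(13): queue = [80, 91, 13]
enqueue(87): queue = [80, 91, 13, 87]
enqueue(95): queue = [80, 91, 13, 87, 95]
enqueue(60): queue = [80, 91, 13, 87, 95, 60]
enqueue(54): queue = [80, 91, 13, 87, 95, 60, 54]
enqueue(43): queue = [80, 91, 13, 87, 95, 60, 54, 43]
dequeue(): queue = [91, 13, 87, 95, 60, 54, 43]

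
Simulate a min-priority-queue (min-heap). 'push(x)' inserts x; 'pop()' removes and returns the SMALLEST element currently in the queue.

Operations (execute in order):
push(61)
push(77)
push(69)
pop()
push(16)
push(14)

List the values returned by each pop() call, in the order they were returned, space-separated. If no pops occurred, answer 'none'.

push(61): heap contents = [61]
push(77): heap contents = [61, 77]
push(69): heap contents = [61, 69, 77]
pop() → 61: heap contents = [69, 77]
push(16): heap contents = [16, 69, 77]
push(14): heap contents = [14, 16, 69, 77]

Answer: 61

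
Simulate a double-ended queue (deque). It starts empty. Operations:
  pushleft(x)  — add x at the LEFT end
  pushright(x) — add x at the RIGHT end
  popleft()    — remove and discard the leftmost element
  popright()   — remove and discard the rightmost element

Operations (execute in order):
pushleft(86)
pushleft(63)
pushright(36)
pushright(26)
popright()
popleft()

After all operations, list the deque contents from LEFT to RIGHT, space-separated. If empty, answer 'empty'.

Answer: 86 36

Derivation:
pushleft(86): [86]
pushleft(63): [63, 86]
pushright(36): [63, 86, 36]
pushright(26): [63, 86, 36, 26]
popright(): [63, 86, 36]
popleft(): [86, 36]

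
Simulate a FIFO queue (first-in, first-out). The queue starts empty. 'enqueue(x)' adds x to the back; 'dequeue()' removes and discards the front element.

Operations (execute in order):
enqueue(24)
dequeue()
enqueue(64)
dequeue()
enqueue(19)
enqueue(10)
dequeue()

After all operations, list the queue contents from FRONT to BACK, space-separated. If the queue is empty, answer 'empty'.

enqueue(24): [24]
dequeue(): []
enqueue(64): [64]
dequeue(): []
enqueue(19): [19]
enqueue(10): [19, 10]
dequeue(): [10]

Answer: 10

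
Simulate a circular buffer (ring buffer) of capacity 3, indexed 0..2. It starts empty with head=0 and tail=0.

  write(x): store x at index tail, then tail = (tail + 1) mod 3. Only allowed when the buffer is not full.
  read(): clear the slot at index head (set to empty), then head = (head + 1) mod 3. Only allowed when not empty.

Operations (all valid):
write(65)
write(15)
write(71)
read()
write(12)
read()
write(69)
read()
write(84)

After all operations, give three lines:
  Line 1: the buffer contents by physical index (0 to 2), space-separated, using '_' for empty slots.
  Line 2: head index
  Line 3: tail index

Answer: 12 69 84
0
0

Derivation:
write(65): buf=[65 _ _], head=0, tail=1, size=1
write(15): buf=[65 15 _], head=0, tail=2, size=2
write(71): buf=[65 15 71], head=0, tail=0, size=3
read(): buf=[_ 15 71], head=1, tail=0, size=2
write(12): buf=[12 15 71], head=1, tail=1, size=3
read(): buf=[12 _ 71], head=2, tail=1, size=2
write(69): buf=[12 69 71], head=2, tail=2, size=3
read(): buf=[12 69 _], head=0, tail=2, size=2
write(84): buf=[12 69 84], head=0, tail=0, size=3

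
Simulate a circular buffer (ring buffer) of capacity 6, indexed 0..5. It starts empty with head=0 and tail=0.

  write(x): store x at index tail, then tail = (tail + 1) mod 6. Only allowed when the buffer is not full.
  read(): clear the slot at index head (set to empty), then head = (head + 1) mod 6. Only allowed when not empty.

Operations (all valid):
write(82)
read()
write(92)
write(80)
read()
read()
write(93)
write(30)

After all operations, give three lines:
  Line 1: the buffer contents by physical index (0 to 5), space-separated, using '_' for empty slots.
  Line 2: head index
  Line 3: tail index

Answer: _ _ _ 93 30 _
3
5

Derivation:
write(82): buf=[82 _ _ _ _ _], head=0, tail=1, size=1
read(): buf=[_ _ _ _ _ _], head=1, tail=1, size=0
write(92): buf=[_ 92 _ _ _ _], head=1, tail=2, size=1
write(80): buf=[_ 92 80 _ _ _], head=1, tail=3, size=2
read(): buf=[_ _ 80 _ _ _], head=2, tail=3, size=1
read(): buf=[_ _ _ _ _ _], head=3, tail=3, size=0
write(93): buf=[_ _ _ 93 _ _], head=3, tail=4, size=1
write(30): buf=[_ _ _ 93 30 _], head=3, tail=5, size=2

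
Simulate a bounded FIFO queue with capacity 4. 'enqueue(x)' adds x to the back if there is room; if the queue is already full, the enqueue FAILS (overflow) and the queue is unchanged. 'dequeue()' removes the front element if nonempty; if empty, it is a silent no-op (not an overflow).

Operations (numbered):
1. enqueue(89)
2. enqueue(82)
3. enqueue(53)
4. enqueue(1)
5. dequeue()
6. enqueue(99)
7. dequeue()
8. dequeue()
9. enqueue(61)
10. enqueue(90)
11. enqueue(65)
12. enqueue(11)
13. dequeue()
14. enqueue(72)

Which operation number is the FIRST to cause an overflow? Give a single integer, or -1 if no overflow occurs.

1. enqueue(89): size=1
2. enqueue(82): size=2
3. enqueue(53): size=3
4. enqueue(1): size=4
5. dequeue(): size=3
6. enqueue(99): size=4
7. dequeue(): size=3
8. dequeue(): size=2
9. enqueue(61): size=3
10. enqueue(90): size=4
11. enqueue(65): size=4=cap → OVERFLOW (fail)
12. enqueue(11): size=4=cap → OVERFLOW (fail)
13. dequeue(): size=3
14. enqueue(72): size=4

Answer: 11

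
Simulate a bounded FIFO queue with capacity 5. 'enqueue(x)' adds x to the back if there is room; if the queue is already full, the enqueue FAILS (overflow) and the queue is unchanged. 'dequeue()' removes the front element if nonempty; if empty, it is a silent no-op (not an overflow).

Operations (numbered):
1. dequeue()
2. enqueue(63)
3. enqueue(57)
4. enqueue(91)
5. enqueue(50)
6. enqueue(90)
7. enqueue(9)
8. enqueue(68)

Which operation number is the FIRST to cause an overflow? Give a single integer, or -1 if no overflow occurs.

Answer: 7

Derivation:
1. dequeue(): empty, no-op, size=0
2. enqueue(63): size=1
3. enqueue(57): size=2
4. enqueue(91): size=3
5. enqueue(50): size=4
6. enqueue(90): size=5
7. enqueue(9): size=5=cap → OVERFLOW (fail)
8. enqueue(68): size=5=cap → OVERFLOW (fail)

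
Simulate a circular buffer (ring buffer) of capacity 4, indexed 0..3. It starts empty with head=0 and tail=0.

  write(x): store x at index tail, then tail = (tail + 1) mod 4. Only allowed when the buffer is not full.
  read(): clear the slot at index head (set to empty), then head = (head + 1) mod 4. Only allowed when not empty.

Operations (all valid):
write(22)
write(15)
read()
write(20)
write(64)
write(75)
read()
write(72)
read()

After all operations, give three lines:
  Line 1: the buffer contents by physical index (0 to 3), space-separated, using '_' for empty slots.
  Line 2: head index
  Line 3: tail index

Answer: 75 72 _ 64
3
2

Derivation:
write(22): buf=[22 _ _ _], head=0, tail=1, size=1
write(15): buf=[22 15 _ _], head=0, tail=2, size=2
read(): buf=[_ 15 _ _], head=1, tail=2, size=1
write(20): buf=[_ 15 20 _], head=1, tail=3, size=2
write(64): buf=[_ 15 20 64], head=1, tail=0, size=3
write(75): buf=[75 15 20 64], head=1, tail=1, size=4
read(): buf=[75 _ 20 64], head=2, tail=1, size=3
write(72): buf=[75 72 20 64], head=2, tail=2, size=4
read(): buf=[75 72 _ 64], head=3, tail=2, size=3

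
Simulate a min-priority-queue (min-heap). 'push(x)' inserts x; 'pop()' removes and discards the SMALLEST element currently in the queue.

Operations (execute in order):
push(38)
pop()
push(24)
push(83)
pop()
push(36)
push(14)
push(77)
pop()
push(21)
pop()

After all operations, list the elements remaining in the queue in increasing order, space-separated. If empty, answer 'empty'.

push(38): heap contents = [38]
pop() → 38: heap contents = []
push(24): heap contents = [24]
push(83): heap contents = [24, 83]
pop() → 24: heap contents = [83]
push(36): heap contents = [36, 83]
push(14): heap contents = [14, 36, 83]
push(77): heap contents = [14, 36, 77, 83]
pop() → 14: heap contents = [36, 77, 83]
push(21): heap contents = [21, 36, 77, 83]
pop() → 21: heap contents = [36, 77, 83]

Answer: 36 77 83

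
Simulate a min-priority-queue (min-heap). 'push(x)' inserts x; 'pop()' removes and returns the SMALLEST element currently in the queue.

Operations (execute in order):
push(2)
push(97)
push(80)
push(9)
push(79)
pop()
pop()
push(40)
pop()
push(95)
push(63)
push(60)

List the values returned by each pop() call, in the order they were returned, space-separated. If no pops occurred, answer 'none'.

Answer: 2 9 40

Derivation:
push(2): heap contents = [2]
push(97): heap contents = [2, 97]
push(80): heap contents = [2, 80, 97]
push(9): heap contents = [2, 9, 80, 97]
push(79): heap contents = [2, 9, 79, 80, 97]
pop() → 2: heap contents = [9, 79, 80, 97]
pop() → 9: heap contents = [79, 80, 97]
push(40): heap contents = [40, 79, 80, 97]
pop() → 40: heap contents = [79, 80, 97]
push(95): heap contents = [79, 80, 95, 97]
push(63): heap contents = [63, 79, 80, 95, 97]
push(60): heap contents = [60, 63, 79, 80, 95, 97]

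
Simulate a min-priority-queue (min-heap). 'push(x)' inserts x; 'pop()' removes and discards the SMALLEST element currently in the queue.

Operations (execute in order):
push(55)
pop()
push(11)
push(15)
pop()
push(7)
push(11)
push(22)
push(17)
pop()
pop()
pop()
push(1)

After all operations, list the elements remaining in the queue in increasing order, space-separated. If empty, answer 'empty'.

Answer: 1 17 22

Derivation:
push(55): heap contents = [55]
pop() → 55: heap contents = []
push(11): heap contents = [11]
push(15): heap contents = [11, 15]
pop() → 11: heap contents = [15]
push(7): heap contents = [7, 15]
push(11): heap contents = [7, 11, 15]
push(22): heap contents = [7, 11, 15, 22]
push(17): heap contents = [7, 11, 15, 17, 22]
pop() → 7: heap contents = [11, 15, 17, 22]
pop() → 11: heap contents = [15, 17, 22]
pop() → 15: heap contents = [17, 22]
push(1): heap contents = [1, 17, 22]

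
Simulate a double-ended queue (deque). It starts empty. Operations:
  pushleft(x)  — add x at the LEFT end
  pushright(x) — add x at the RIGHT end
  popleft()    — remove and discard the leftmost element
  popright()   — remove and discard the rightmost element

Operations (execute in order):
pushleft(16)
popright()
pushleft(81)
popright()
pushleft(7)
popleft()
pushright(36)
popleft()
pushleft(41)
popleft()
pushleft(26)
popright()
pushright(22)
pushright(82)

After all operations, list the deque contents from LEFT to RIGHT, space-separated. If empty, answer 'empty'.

Answer: 22 82

Derivation:
pushleft(16): [16]
popright(): []
pushleft(81): [81]
popright(): []
pushleft(7): [7]
popleft(): []
pushright(36): [36]
popleft(): []
pushleft(41): [41]
popleft(): []
pushleft(26): [26]
popright(): []
pushright(22): [22]
pushright(82): [22, 82]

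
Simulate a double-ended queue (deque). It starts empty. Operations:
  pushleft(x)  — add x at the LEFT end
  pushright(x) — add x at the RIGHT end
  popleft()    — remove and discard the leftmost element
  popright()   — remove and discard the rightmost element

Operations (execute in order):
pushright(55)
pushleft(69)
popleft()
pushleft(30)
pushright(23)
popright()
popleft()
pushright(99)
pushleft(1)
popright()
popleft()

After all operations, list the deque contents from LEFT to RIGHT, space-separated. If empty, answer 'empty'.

Answer: 55

Derivation:
pushright(55): [55]
pushleft(69): [69, 55]
popleft(): [55]
pushleft(30): [30, 55]
pushright(23): [30, 55, 23]
popright(): [30, 55]
popleft(): [55]
pushright(99): [55, 99]
pushleft(1): [1, 55, 99]
popright(): [1, 55]
popleft(): [55]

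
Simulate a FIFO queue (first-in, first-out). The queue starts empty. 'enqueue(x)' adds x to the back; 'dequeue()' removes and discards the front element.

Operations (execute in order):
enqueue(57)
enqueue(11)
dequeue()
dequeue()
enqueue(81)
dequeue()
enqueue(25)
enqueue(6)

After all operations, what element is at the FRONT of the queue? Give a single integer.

Answer: 25

Derivation:
enqueue(57): queue = [57]
enqueue(11): queue = [57, 11]
dequeue(): queue = [11]
dequeue(): queue = []
enqueue(81): queue = [81]
dequeue(): queue = []
enqueue(25): queue = [25]
enqueue(6): queue = [25, 6]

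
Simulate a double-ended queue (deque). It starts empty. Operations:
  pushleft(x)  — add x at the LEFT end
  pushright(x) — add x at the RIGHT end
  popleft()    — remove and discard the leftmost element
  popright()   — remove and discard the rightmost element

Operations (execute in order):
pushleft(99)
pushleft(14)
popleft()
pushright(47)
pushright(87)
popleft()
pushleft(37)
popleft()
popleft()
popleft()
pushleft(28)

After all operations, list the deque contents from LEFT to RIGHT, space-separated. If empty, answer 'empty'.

Answer: 28

Derivation:
pushleft(99): [99]
pushleft(14): [14, 99]
popleft(): [99]
pushright(47): [99, 47]
pushright(87): [99, 47, 87]
popleft(): [47, 87]
pushleft(37): [37, 47, 87]
popleft(): [47, 87]
popleft(): [87]
popleft(): []
pushleft(28): [28]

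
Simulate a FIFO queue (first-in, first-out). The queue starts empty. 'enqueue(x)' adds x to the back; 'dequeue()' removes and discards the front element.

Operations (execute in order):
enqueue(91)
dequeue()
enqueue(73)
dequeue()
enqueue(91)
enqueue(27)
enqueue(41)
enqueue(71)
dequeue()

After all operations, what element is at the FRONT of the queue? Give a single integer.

enqueue(91): queue = [91]
dequeue(): queue = []
enqueue(73): queue = [73]
dequeue(): queue = []
enqueue(91): queue = [91]
enqueue(27): queue = [91, 27]
enqueue(41): queue = [91, 27, 41]
enqueue(71): queue = [91, 27, 41, 71]
dequeue(): queue = [27, 41, 71]

Answer: 27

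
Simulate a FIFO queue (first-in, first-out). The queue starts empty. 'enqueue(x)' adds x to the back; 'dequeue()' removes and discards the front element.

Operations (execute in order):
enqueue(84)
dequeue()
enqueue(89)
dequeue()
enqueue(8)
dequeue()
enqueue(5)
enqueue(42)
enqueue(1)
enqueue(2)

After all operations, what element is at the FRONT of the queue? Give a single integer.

Answer: 5

Derivation:
enqueue(84): queue = [84]
dequeue(): queue = []
enqueue(89): queue = [89]
dequeue(): queue = []
enqueue(8): queue = [8]
dequeue(): queue = []
enqueue(5): queue = [5]
enqueue(42): queue = [5, 42]
enqueue(1): queue = [5, 42, 1]
enqueue(2): queue = [5, 42, 1, 2]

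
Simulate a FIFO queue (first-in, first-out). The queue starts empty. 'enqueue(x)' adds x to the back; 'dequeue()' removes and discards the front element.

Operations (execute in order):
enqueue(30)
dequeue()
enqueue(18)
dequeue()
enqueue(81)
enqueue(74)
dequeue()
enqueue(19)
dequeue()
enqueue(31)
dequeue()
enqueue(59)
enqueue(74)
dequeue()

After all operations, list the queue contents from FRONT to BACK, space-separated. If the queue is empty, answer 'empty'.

enqueue(30): [30]
dequeue(): []
enqueue(18): [18]
dequeue(): []
enqueue(81): [81]
enqueue(74): [81, 74]
dequeue(): [74]
enqueue(19): [74, 19]
dequeue(): [19]
enqueue(31): [19, 31]
dequeue(): [31]
enqueue(59): [31, 59]
enqueue(74): [31, 59, 74]
dequeue(): [59, 74]

Answer: 59 74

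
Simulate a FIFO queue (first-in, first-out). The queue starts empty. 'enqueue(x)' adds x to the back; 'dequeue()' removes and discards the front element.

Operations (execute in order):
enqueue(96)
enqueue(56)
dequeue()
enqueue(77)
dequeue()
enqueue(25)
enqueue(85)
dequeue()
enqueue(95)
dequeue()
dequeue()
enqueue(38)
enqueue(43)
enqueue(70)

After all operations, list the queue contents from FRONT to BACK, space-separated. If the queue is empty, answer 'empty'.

Answer: 95 38 43 70

Derivation:
enqueue(96): [96]
enqueue(56): [96, 56]
dequeue(): [56]
enqueue(77): [56, 77]
dequeue(): [77]
enqueue(25): [77, 25]
enqueue(85): [77, 25, 85]
dequeue(): [25, 85]
enqueue(95): [25, 85, 95]
dequeue(): [85, 95]
dequeue(): [95]
enqueue(38): [95, 38]
enqueue(43): [95, 38, 43]
enqueue(70): [95, 38, 43, 70]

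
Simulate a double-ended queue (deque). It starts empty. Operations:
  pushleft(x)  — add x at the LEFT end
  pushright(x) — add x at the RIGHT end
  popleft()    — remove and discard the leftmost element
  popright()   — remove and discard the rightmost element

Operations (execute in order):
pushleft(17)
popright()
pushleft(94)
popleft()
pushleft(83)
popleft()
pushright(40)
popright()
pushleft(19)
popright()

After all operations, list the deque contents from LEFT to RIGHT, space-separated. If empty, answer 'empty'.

pushleft(17): [17]
popright(): []
pushleft(94): [94]
popleft(): []
pushleft(83): [83]
popleft(): []
pushright(40): [40]
popright(): []
pushleft(19): [19]
popright(): []

Answer: empty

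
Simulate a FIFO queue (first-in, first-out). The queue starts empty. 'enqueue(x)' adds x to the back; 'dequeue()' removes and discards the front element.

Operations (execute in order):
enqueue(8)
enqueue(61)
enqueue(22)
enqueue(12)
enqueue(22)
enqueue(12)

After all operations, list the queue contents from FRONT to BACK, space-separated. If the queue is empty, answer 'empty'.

enqueue(8): [8]
enqueue(61): [8, 61]
enqueue(22): [8, 61, 22]
enqueue(12): [8, 61, 22, 12]
enqueue(22): [8, 61, 22, 12, 22]
enqueue(12): [8, 61, 22, 12, 22, 12]

Answer: 8 61 22 12 22 12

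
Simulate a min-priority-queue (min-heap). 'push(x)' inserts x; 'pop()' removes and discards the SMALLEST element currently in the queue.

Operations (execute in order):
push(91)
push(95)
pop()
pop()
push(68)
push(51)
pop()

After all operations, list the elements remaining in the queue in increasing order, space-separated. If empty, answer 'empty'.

push(91): heap contents = [91]
push(95): heap contents = [91, 95]
pop() → 91: heap contents = [95]
pop() → 95: heap contents = []
push(68): heap contents = [68]
push(51): heap contents = [51, 68]
pop() → 51: heap contents = [68]

Answer: 68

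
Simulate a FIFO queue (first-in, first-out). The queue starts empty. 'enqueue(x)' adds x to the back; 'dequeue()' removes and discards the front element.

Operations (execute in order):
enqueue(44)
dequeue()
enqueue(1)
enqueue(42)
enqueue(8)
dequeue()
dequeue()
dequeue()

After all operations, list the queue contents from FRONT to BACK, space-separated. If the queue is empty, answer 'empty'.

enqueue(44): [44]
dequeue(): []
enqueue(1): [1]
enqueue(42): [1, 42]
enqueue(8): [1, 42, 8]
dequeue(): [42, 8]
dequeue(): [8]
dequeue(): []

Answer: empty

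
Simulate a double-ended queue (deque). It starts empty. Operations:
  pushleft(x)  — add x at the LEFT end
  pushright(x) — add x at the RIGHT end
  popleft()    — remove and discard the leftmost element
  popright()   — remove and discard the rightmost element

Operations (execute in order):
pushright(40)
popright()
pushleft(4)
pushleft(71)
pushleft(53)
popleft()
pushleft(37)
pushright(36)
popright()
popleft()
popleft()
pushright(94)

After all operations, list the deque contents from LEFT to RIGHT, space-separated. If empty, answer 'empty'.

pushright(40): [40]
popright(): []
pushleft(4): [4]
pushleft(71): [71, 4]
pushleft(53): [53, 71, 4]
popleft(): [71, 4]
pushleft(37): [37, 71, 4]
pushright(36): [37, 71, 4, 36]
popright(): [37, 71, 4]
popleft(): [71, 4]
popleft(): [4]
pushright(94): [4, 94]

Answer: 4 94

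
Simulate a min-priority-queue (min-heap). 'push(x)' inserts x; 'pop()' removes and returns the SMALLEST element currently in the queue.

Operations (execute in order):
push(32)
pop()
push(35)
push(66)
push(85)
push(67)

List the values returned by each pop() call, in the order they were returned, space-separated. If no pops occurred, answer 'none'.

Answer: 32

Derivation:
push(32): heap contents = [32]
pop() → 32: heap contents = []
push(35): heap contents = [35]
push(66): heap contents = [35, 66]
push(85): heap contents = [35, 66, 85]
push(67): heap contents = [35, 66, 67, 85]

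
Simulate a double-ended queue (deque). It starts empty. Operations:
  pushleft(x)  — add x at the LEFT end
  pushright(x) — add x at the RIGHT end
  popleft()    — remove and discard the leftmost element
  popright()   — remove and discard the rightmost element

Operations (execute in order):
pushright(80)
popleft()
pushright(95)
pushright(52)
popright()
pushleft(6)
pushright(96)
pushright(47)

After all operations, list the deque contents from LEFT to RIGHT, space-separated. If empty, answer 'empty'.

Answer: 6 95 96 47

Derivation:
pushright(80): [80]
popleft(): []
pushright(95): [95]
pushright(52): [95, 52]
popright(): [95]
pushleft(6): [6, 95]
pushright(96): [6, 95, 96]
pushright(47): [6, 95, 96, 47]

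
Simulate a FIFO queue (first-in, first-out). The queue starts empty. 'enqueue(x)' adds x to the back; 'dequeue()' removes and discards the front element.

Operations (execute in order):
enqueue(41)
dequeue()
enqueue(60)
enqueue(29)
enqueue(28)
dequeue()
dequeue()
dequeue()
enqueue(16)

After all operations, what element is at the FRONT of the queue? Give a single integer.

enqueue(41): queue = [41]
dequeue(): queue = []
enqueue(60): queue = [60]
enqueue(29): queue = [60, 29]
enqueue(28): queue = [60, 29, 28]
dequeue(): queue = [29, 28]
dequeue(): queue = [28]
dequeue(): queue = []
enqueue(16): queue = [16]

Answer: 16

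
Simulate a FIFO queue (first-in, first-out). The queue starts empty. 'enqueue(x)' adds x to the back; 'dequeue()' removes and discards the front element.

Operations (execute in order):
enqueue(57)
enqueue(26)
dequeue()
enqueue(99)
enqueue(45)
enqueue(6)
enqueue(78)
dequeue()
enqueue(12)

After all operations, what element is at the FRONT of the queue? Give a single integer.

Answer: 99

Derivation:
enqueue(57): queue = [57]
enqueue(26): queue = [57, 26]
dequeue(): queue = [26]
enqueue(99): queue = [26, 99]
enqueue(45): queue = [26, 99, 45]
enqueue(6): queue = [26, 99, 45, 6]
enqueue(78): queue = [26, 99, 45, 6, 78]
dequeue(): queue = [99, 45, 6, 78]
enqueue(12): queue = [99, 45, 6, 78, 12]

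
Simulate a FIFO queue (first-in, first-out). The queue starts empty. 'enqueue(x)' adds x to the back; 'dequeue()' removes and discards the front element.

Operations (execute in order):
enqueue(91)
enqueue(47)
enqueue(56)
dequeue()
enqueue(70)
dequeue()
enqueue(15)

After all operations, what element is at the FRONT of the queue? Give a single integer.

enqueue(91): queue = [91]
enqueue(47): queue = [91, 47]
enqueue(56): queue = [91, 47, 56]
dequeue(): queue = [47, 56]
enqueue(70): queue = [47, 56, 70]
dequeue(): queue = [56, 70]
enqueue(15): queue = [56, 70, 15]

Answer: 56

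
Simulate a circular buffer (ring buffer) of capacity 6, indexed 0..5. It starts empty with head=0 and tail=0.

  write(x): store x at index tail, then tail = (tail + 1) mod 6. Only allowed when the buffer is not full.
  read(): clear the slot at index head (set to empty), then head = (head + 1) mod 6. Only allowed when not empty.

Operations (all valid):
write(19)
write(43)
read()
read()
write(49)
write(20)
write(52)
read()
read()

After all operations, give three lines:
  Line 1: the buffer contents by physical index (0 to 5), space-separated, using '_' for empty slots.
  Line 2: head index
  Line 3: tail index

write(19): buf=[19 _ _ _ _ _], head=0, tail=1, size=1
write(43): buf=[19 43 _ _ _ _], head=0, tail=2, size=2
read(): buf=[_ 43 _ _ _ _], head=1, tail=2, size=1
read(): buf=[_ _ _ _ _ _], head=2, tail=2, size=0
write(49): buf=[_ _ 49 _ _ _], head=2, tail=3, size=1
write(20): buf=[_ _ 49 20 _ _], head=2, tail=4, size=2
write(52): buf=[_ _ 49 20 52 _], head=2, tail=5, size=3
read(): buf=[_ _ _ 20 52 _], head=3, tail=5, size=2
read(): buf=[_ _ _ _ 52 _], head=4, tail=5, size=1

Answer: _ _ _ _ 52 _
4
5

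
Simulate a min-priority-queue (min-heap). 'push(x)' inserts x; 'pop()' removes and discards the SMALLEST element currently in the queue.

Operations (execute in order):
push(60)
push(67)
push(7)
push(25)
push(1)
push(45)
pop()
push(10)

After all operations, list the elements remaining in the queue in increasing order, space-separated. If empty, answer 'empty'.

Answer: 7 10 25 45 60 67

Derivation:
push(60): heap contents = [60]
push(67): heap contents = [60, 67]
push(7): heap contents = [7, 60, 67]
push(25): heap contents = [7, 25, 60, 67]
push(1): heap contents = [1, 7, 25, 60, 67]
push(45): heap contents = [1, 7, 25, 45, 60, 67]
pop() → 1: heap contents = [7, 25, 45, 60, 67]
push(10): heap contents = [7, 10, 25, 45, 60, 67]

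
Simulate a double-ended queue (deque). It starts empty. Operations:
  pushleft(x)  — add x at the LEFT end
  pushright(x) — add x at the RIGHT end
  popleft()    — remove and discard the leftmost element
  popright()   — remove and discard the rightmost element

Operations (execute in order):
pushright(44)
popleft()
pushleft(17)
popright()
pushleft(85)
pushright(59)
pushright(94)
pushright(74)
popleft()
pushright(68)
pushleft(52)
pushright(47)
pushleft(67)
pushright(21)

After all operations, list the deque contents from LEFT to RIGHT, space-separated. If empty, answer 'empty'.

pushright(44): [44]
popleft(): []
pushleft(17): [17]
popright(): []
pushleft(85): [85]
pushright(59): [85, 59]
pushright(94): [85, 59, 94]
pushright(74): [85, 59, 94, 74]
popleft(): [59, 94, 74]
pushright(68): [59, 94, 74, 68]
pushleft(52): [52, 59, 94, 74, 68]
pushright(47): [52, 59, 94, 74, 68, 47]
pushleft(67): [67, 52, 59, 94, 74, 68, 47]
pushright(21): [67, 52, 59, 94, 74, 68, 47, 21]

Answer: 67 52 59 94 74 68 47 21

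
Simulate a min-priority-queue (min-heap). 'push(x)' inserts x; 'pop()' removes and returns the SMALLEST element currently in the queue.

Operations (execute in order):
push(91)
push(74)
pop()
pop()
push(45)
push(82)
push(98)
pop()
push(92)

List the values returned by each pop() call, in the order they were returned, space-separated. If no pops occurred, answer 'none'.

push(91): heap contents = [91]
push(74): heap contents = [74, 91]
pop() → 74: heap contents = [91]
pop() → 91: heap contents = []
push(45): heap contents = [45]
push(82): heap contents = [45, 82]
push(98): heap contents = [45, 82, 98]
pop() → 45: heap contents = [82, 98]
push(92): heap contents = [82, 92, 98]

Answer: 74 91 45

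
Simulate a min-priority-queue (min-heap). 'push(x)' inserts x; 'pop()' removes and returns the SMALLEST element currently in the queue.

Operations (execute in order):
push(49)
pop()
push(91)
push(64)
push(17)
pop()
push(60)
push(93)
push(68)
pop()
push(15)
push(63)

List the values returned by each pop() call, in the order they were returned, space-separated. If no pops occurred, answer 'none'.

Answer: 49 17 60

Derivation:
push(49): heap contents = [49]
pop() → 49: heap contents = []
push(91): heap contents = [91]
push(64): heap contents = [64, 91]
push(17): heap contents = [17, 64, 91]
pop() → 17: heap contents = [64, 91]
push(60): heap contents = [60, 64, 91]
push(93): heap contents = [60, 64, 91, 93]
push(68): heap contents = [60, 64, 68, 91, 93]
pop() → 60: heap contents = [64, 68, 91, 93]
push(15): heap contents = [15, 64, 68, 91, 93]
push(63): heap contents = [15, 63, 64, 68, 91, 93]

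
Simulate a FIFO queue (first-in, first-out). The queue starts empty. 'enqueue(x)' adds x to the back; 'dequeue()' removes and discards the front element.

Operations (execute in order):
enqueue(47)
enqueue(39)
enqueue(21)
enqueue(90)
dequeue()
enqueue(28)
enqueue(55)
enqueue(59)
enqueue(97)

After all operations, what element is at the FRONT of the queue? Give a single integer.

Answer: 39

Derivation:
enqueue(47): queue = [47]
enqueue(39): queue = [47, 39]
enqueue(21): queue = [47, 39, 21]
enqueue(90): queue = [47, 39, 21, 90]
dequeue(): queue = [39, 21, 90]
enqueue(28): queue = [39, 21, 90, 28]
enqueue(55): queue = [39, 21, 90, 28, 55]
enqueue(59): queue = [39, 21, 90, 28, 55, 59]
enqueue(97): queue = [39, 21, 90, 28, 55, 59, 97]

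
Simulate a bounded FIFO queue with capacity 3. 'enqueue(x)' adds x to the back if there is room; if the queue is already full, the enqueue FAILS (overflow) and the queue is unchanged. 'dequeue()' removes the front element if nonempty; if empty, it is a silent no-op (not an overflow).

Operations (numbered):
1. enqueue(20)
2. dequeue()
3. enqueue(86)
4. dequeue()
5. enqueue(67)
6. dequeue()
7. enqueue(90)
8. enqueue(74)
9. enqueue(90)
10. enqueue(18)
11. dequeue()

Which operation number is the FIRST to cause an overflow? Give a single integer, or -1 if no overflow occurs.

Answer: 10

Derivation:
1. enqueue(20): size=1
2. dequeue(): size=0
3. enqueue(86): size=1
4. dequeue(): size=0
5. enqueue(67): size=1
6. dequeue(): size=0
7. enqueue(90): size=1
8. enqueue(74): size=2
9. enqueue(90): size=3
10. enqueue(18): size=3=cap → OVERFLOW (fail)
11. dequeue(): size=2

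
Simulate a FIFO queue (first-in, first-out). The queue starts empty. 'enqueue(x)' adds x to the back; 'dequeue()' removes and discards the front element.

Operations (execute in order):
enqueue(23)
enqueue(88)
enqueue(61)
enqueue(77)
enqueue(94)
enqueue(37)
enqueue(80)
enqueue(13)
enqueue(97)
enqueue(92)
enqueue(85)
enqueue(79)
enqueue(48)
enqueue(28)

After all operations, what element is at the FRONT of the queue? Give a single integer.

enqueue(23): queue = [23]
enqueue(88): queue = [23, 88]
enqueue(61): queue = [23, 88, 61]
enqueue(77): queue = [23, 88, 61, 77]
enqueue(94): queue = [23, 88, 61, 77, 94]
enqueue(37): queue = [23, 88, 61, 77, 94, 37]
enqueue(80): queue = [23, 88, 61, 77, 94, 37, 80]
enqueue(13): queue = [23, 88, 61, 77, 94, 37, 80, 13]
enqueue(97): queue = [23, 88, 61, 77, 94, 37, 80, 13, 97]
enqueue(92): queue = [23, 88, 61, 77, 94, 37, 80, 13, 97, 92]
enqueue(85): queue = [23, 88, 61, 77, 94, 37, 80, 13, 97, 92, 85]
enqueue(79): queue = [23, 88, 61, 77, 94, 37, 80, 13, 97, 92, 85, 79]
enqueue(48): queue = [23, 88, 61, 77, 94, 37, 80, 13, 97, 92, 85, 79, 48]
enqueue(28): queue = [23, 88, 61, 77, 94, 37, 80, 13, 97, 92, 85, 79, 48, 28]

Answer: 23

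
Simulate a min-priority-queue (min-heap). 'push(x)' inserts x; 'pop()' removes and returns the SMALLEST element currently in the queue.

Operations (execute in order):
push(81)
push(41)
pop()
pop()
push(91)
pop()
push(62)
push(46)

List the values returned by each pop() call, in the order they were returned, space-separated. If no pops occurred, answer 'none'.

Answer: 41 81 91

Derivation:
push(81): heap contents = [81]
push(41): heap contents = [41, 81]
pop() → 41: heap contents = [81]
pop() → 81: heap contents = []
push(91): heap contents = [91]
pop() → 91: heap contents = []
push(62): heap contents = [62]
push(46): heap contents = [46, 62]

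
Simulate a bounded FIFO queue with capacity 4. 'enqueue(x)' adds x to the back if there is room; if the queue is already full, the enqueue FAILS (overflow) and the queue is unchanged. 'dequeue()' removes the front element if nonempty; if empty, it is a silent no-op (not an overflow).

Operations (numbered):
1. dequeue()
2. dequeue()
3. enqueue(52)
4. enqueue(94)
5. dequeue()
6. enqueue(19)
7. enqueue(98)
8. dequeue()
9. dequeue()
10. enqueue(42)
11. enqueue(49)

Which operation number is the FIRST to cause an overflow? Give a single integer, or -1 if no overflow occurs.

Answer: -1

Derivation:
1. dequeue(): empty, no-op, size=0
2. dequeue(): empty, no-op, size=0
3. enqueue(52): size=1
4. enqueue(94): size=2
5. dequeue(): size=1
6. enqueue(19): size=2
7. enqueue(98): size=3
8. dequeue(): size=2
9. dequeue(): size=1
10. enqueue(42): size=2
11. enqueue(49): size=3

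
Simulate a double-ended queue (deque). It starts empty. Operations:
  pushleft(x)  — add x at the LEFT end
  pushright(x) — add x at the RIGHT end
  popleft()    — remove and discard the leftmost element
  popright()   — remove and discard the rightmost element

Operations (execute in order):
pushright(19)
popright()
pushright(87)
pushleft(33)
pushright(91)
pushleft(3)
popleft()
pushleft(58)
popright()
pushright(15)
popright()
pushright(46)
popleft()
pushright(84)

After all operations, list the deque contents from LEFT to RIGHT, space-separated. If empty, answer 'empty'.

pushright(19): [19]
popright(): []
pushright(87): [87]
pushleft(33): [33, 87]
pushright(91): [33, 87, 91]
pushleft(3): [3, 33, 87, 91]
popleft(): [33, 87, 91]
pushleft(58): [58, 33, 87, 91]
popright(): [58, 33, 87]
pushright(15): [58, 33, 87, 15]
popright(): [58, 33, 87]
pushright(46): [58, 33, 87, 46]
popleft(): [33, 87, 46]
pushright(84): [33, 87, 46, 84]

Answer: 33 87 46 84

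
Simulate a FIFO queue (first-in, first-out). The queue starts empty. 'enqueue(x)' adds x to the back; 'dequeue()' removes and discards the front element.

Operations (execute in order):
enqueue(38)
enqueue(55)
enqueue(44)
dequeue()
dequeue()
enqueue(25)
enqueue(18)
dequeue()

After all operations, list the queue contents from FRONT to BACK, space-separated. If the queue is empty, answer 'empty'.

Answer: 25 18

Derivation:
enqueue(38): [38]
enqueue(55): [38, 55]
enqueue(44): [38, 55, 44]
dequeue(): [55, 44]
dequeue(): [44]
enqueue(25): [44, 25]
enqueue(18): [44, 25, 18]
dequeue(): [25, 18]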